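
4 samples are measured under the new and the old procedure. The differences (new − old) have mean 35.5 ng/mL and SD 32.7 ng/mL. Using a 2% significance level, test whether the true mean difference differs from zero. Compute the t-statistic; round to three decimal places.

H0: μ_d = 0; H1: μ_d ≠ 0 (paired t-test on the differences, two-sided).
t = d̄/(s_d/√n) = 35.5/(32.7/√4) = 2.171
df = n − 1 = 3
Two-sided p-value ≈ 0.1183
Since p ≈ 0.1183 > α = 0.02, fail to reject H0; the data do not provide sufficient evidence against H0.

2.171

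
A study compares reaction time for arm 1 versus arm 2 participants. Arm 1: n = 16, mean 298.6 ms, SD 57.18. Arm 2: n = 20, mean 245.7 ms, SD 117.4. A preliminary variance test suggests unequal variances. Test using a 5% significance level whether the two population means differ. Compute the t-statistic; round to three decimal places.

1.770

Let group 1 = arm 1, group 2 = arm 2. H0: μ_1 = μ_2; H1: μ_1 ≠ μ_2 (Welch's two-sample t-test, two-sided).
t = (x̄_1 − x̄_2)/√(s_1²/n_1 + s_2²/n_2) = (298.6 − 245.7)/√(57.18²/16 + 117.4²/20) = 1.770
Welch–Satterthwaite df ≈ 28.74
Two-sided p-value ≈ 0.0874
Since p ≈ 0.0874 > α = 0.05, fail to reject H0; the data do not provide sufficient evidence against H0.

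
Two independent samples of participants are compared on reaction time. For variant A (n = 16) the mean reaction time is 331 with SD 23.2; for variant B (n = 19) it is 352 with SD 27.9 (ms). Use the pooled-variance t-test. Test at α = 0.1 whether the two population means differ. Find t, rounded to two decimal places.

Let group 1 = variant A, group 2 = variant B. H0: μ_1 = μ_2; H1: μ_1 ≠ μ_2 (two-sample pooled-variance t-test, two-sided).
s_p² = [(16−1)·23.2² + (19−1)·27.9²]/(16+19−2) = 669.242
t = (331 − 352)/√[669.242·(1/16 + 1/19)] = -2.39
df = n₁ + n₂ − 2 = 33
Two-sided p-value ≈ 0.023
Since p ≈ 0.023 < α = 0.1, reject H0; the data support H1.

-2.39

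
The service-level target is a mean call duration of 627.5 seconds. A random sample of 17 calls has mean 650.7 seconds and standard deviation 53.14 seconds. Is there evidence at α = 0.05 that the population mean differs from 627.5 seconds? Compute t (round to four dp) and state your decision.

H0: μ = 627.5; H1: μ ≠ 627.5 (one-sample t-test, two-sided).
t = (x̄ − μ₀)/(s/√n) = (650.7 − 627.5)/(53.14/√17) = 1.8001
df = n − 1 = 16
Two-sided p-value ≈ 0.091
Since p ≈ 0.091 > α = 0.05, fail to reject H0; the data do not provide sufficient evidence against H0.

t = 1.8001; fail to reject H0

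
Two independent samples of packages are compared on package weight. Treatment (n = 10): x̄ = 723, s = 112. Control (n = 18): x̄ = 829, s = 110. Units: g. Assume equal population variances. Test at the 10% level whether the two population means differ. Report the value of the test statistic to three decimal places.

-2.428

Let group 1 = treatment, group 2 = control. H0: μ_1 = μ_2; H1: μ_1 ≠ μ_2 (two-sample pooled-variance t-test, two-sided).
s_p² = [(10−1)·112² + (18−1)·110²]/(10+18−2) = 12253.7
t = (723 − 829)/√[12253.7·(1/10 + 1/18)] = -2.428
df = n₁ + n₂ − 2 = 26
Two-sided p-value ≈ 0.0224
Since p ≈ 0.0224 < α = 0.1, reject H0; the evidence is statistically significant.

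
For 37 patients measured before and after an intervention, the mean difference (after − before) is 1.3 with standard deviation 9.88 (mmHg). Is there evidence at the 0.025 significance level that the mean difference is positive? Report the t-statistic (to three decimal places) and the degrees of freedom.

t = 0.800, df = 36

H0: μ_d = 0; H1: μ_d > 0 (paired t-test on the differences, right-tailed).
t = d̄/(s_d/√n) = 1.3/(9.88/√37) = 0.800
df = n − 1 = 36
p-value = P(T ≥ 0.800) ≈ 0.214
Since p ≈ 0.214 > α = 0.025, fail to reject H0; the data do not provide sufficient evidence against H0.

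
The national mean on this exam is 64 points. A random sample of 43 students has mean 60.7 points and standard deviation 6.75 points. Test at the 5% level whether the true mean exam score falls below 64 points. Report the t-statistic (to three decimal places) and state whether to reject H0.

H0: μ = 64; H1: μ < 64 (one-sample t-test, left-tailed).
t = (x̄ − μ₀)/(s/√n) = (60.7 − 64)/(6.75/√43) = -3.206
df = n − 1 = 42
p-value = P(T ≤ -3.206) ≈ 0.001
Since p ≈ 0.001 < α = 0.05, reject H0; the data support H1.

t = -3.206; reject H0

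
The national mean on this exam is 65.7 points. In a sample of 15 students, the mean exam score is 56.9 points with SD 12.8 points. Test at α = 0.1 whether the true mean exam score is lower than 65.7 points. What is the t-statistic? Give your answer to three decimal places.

-2.663

H0: μ = 65.7; H1: μ < 65.7 (one-sample t-test, left-tailed).
t = (x̄ − μ₀)/(s/√n) = (56.9 − 65.7)/(12.8/√15) = -2.663
df = n − 1 = 14
p-value = P(T ≤ -2.663) ≈ 0.0093
Since p ≈ 0.0093 < α = 0.1, reject H0; the data support H1.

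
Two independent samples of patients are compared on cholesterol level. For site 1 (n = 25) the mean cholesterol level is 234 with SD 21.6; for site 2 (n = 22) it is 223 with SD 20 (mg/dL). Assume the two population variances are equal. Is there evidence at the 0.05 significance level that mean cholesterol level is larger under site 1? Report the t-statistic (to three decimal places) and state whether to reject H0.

t = 1.803; reject H0

Let group 1 = site 1, group 2 = site 2. H0: μ_1 = μ_2; H1: μ_1 > μ_2 (two-sample pooled-variance t-test, right-tailed).
s_p² = [(25−1)·21.6² + (22−1)·20²]/(25+22−2) = 435.499
t = (234 − 223)/√[435.499·(1/25 + 1/22)] = 1.803
df = n₁ + n₂ − 2 = 45
p-value = P(T ≥ 1.803) ≈ 0.0390
Since p ≈ 0.0390 < α = 0.05, reject H0; the data support H1.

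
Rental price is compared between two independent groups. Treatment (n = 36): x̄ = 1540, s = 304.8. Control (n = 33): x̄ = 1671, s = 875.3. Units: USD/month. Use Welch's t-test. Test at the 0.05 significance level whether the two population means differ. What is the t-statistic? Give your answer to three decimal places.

-0.816

Let group 1 = treatment, group 2 = control. H0: μ_1 = μ_2; H1: μ_1 ≠ μ_2 (Welch's two-sample t-test, two-sided).
t = (x̄_1 − x̄_2)/√(s_1²/n_1 + s_2²/n_2) = (1540 − 1671)/√(304.8²/36 + 875.3²/33) = -0.816
Welch–Satterthwaite df ≈ 39.07
Two-sided p-value ≈ 0.4197
Since p ≈ 0.4197 > α = 0.05, fail to reject H0; the evidence is not statistically significant.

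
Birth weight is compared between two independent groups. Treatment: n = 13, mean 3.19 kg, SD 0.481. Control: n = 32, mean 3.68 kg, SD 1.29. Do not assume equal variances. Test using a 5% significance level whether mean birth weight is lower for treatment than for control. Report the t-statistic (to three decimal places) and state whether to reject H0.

t = -1.855; reject H0

Let group 1 = treatment, group 2 = control. H0: μ_1 = μ_2; H1: μ_1 < μ_2 (Welch's two-sample t-test, left-tailed).
t = (x̄_1 − x̄_2)/√(s_1²/n_1 + s_2²/n_2) = (3.19 − 3.68)/√(0.481²/13 + 1.29²/32) = -1.855
Welch–Satterthwaite df ≈ 42.88
p-value = P(T ≤ -1.855) ≈ 0.0353
Since p ≈ 0.0353 < α = 0.05, reject H0; the data support H1.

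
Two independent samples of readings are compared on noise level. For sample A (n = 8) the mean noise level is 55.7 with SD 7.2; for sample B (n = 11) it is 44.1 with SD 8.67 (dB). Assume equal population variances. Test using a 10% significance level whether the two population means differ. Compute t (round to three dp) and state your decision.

t = 3.083; reject H0

Let group 1 = sample A, group 2 = sample B. H0: μ_1 = μ_2; H1: μ_1 ≠ μ_2 (two-sample pooled-variance t-test, two-sided).
s_p² = [(8−1)·7.2² + (11−1)·8.67²]/(8+11−2) = 65.5629
t = (55.7 − 44.1)/√[65.5629·(1/8 + 1/11)] = 3.083
df = n₁ + n₂ − 2 = 17
Two-sided p-value ≈ 0.0067
Since p ≈ 0.0067 < α = 0.1, reject H0; the data support H1.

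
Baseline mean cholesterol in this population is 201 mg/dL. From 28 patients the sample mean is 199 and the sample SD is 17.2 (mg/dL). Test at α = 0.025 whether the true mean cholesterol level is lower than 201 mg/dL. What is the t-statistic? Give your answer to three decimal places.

H0: μ = 201; H1: μ < 201 (one-sample t-test, left-tailed).
t = (x̄ − μ₀)/(s/√n) = (199 − 201)/(17.2/√28) = -0.615
df = n − 1 = 27
p-value = P(T ≤ -0.615) ≈ 0.272
Since p ≈ 0.272 > α = 0.025, fail to reject H0; the evidence is not statistically significant.

-0.615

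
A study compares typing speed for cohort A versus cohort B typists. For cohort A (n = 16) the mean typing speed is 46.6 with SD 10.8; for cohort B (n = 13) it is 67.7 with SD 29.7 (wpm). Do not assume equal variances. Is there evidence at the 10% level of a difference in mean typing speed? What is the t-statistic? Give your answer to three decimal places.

Let group 1 = cohort A, group 2 = cohort B. H0: μ_1 = μ_2; H1: μ_1 ≠ μ_2 (Welch's two-sample t-test, two-sided).
t = (x̄_1 − x̄_2)/√(s_1²/n_1 + s_2²/n_2) = (46.6 − 67.7)/√(10.8²/16 + 29.7²/13) = -2.434
Welch–Satterthwaite df ≈ 14.58
Two-sided p-value ≈ 0.0283
Since p ≈ 0.0283 < α = 0.1, reject H0; the data support H1.

-2.434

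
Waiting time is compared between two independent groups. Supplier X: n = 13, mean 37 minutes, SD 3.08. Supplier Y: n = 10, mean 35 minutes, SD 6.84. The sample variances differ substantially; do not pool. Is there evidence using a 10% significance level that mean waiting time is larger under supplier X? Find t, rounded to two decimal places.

Let group 1 = supplier X, group 2 = supplier Y. H0: μ_1 = μ_2; H1: μ_1 > μ_2 (Welch's two-sample t-test, right-tailed).
t = (x̄_1 − x̄_2)/√(s_1²/n_1 + s_2²/n_2) = (37 − 35)/√(3.08²/13 + 6.84²/10) = 0.86
Welch–Satterthwaite df ≈ 11.81
p-value = P(T ≥ 0.86) ≈ 0.2035
Since p ≈ 0.2035 > α = 0.1, fail to reject H0; the data do not provide sufficient evidence against H0.

0.86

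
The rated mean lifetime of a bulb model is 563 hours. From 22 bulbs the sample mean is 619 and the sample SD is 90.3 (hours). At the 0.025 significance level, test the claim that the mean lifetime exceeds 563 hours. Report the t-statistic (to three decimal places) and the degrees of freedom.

H0: μ = 563; H1: μ > 563 (one-sample t-test, right-tailed).
t = (x̄ − μ₀)/(s/√n) = (619 − 563)/(90.3/√22) = 2.909
df = n − 1 = 21
p-value = P(T ≥ 2.909) ≈ 0.0042
Since p ≈ 0.0042 < α = 0.025, reject H0; the evidence is statistically significant.

t = 2.909, df = 21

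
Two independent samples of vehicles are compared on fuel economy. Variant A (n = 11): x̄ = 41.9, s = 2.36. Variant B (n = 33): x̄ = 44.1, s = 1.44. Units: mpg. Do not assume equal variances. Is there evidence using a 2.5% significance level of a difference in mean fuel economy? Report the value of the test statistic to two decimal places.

-2.92

Let group 1 = variant A, group 2 = variant B. H0: μ_1 = μ_2; H1: μ_1 ≠ μ_2 (Welch's two-sample t-test, two-sided).
t = (x̄_1 − x̄_2)/√(s_1²/n_1 + s_2²/n_2) = (41.9 − 44.1)/√(2.36²/11 + 1.44²/33) = -2.92
Welch–Satterthwaite df ≈ 12.58
Two-sided p-value ≈ 0.012
Since p ≈ 0.012 < α = 0.025, reject H0; the data support H1.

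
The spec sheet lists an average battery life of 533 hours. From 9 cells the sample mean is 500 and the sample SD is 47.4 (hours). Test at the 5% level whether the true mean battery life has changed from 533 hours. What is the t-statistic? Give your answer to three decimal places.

H0: μ = 533; H1: μ ≠ 533 (one-sample t-test, two-sided).
t = (x̄ − μ₀)/(s/√n) = (500 − 533)/(47.4/√9) = -2.089
df = n − 1 = 8
Two-sided p-value ≈ 0.0702
Since p ≈ 0.0702 > α = 0.05, fail to reject H0; the evidence is not statistically significant.

-2.089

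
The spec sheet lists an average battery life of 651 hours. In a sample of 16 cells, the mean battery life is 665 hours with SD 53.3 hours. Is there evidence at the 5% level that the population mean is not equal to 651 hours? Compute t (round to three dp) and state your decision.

H0: μ = 651; H1: μ ≠ 651 (one-sample t-test, two-sided).
t = (x̄ − μ₀)/(s/√n) = (665 − 651)/(53.3/√16) = 1.051
df = n − 1 = 15
Two-sided p-value ≈ 0.310
Since p ≈ 0.310 > α = 0.05, fail to reject H0; the data do not provide sufficient evidence against H0.

t = 1.051; fail to reject H0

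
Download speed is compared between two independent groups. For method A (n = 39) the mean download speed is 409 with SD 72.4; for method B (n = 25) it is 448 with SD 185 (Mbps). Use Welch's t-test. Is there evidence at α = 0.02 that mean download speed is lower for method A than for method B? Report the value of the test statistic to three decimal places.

Let group 1 = method A, group 2 = method B. H0: μ_1 = μ_2; H1: μ_1 < μ_2 (Welch's two-sample t-test, left-tailed).
t = (x̄_1 − x̄_2)/√(s_1²/n_1 + s_2²/n_2) = (409 − 448)/√(72.4²/39 + 185²/25) = -1.006
Welch–Satterthwaite df ≈ 28.77
p-value = P(T ≤ -1.006) ≈ 0.1614
Since p ≈ 0.1614 > α = 0.02, fail to reject H0; the evidence is not statistically significant.

-1.006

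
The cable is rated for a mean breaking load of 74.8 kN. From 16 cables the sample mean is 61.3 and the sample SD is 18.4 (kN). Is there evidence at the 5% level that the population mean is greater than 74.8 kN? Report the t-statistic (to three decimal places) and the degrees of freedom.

t = -2.935, df = 15

H0: μ = 74.8; H1: μ > 74.8 (one-sample t-test, right-tailed).
t = (x̄ − μ₀)/(s/√n) = (61.3 − 74.8)/(18.4/√16) = -2.935
df = n − 1 = 15
p-value = P(T ≥ -2.935) ≈ 0.995
Since p ≈ 0.995 > α = 0.05, fail to reject H0; the data do not provide sufficient evidence against H0.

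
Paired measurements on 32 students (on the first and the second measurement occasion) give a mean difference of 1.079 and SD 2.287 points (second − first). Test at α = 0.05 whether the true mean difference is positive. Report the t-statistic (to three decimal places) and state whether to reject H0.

H0: μ_d = 0; H1: μ_d > 0 (paired t-test on the differences, right-tailed).
t = d̄/(s_d/√n) = 1.079/(2.287/√32) = 2.669
df = n − 1 = 31
p-value = P(T ≥ 2.669) ≈ 0.006
Since p ≈ 0.006 < α = 0.05, reject H0; the evidence is statistically significant.

t = 2.669; reject H0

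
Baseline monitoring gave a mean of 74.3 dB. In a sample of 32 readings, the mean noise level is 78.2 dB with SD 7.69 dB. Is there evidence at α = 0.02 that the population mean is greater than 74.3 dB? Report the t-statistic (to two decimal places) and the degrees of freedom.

H0: μ = 74.3; H1: μ > 74.3 (one-sample t-test, right-tailed).
t = (x̄ − μ₀)/(s/√n) = (78.2 − 74.3)/(7.69/√32) = 2.87
df = n − 1 = 31
p-value = P(T ≥ 2.87) ≈ 0.0037
Since p ≈ 0.0037 < α = 0.02, reject H0; the evidence is statistically significant.

t = 2.87, df = 31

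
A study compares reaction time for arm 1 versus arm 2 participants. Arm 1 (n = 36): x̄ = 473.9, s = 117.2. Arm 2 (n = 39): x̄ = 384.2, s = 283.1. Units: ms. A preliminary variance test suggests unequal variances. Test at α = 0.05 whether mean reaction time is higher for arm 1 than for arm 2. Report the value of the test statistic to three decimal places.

Let group 1 = arm 1, group 2 = arm 2. H0: μ_1 = μ_2; H1: μ_1 > μ_2 (Welch's two-sample t-test, right-tailed).
t = (x̄_1 − x̄_2)/√(s_1²/n_1 + s_2²/n_2) = (473.9 − 384.2)/√(117.2²/36 + 283.1²/39) = 1.817
Welch–Satterthwaite df ≈ 51.49
p-value = P(T ≥ 1.817) ≈ 0.0375
Since p ≈ 0.0375 < α = 0.05, reject H0; the evidence is statistically significant.

1.817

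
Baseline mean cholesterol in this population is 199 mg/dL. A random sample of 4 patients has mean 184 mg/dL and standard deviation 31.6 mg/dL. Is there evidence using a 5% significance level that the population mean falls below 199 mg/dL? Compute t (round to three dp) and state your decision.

H0: μ = 199; H1: μ < 199 (one-sample t-test, left-tailed).
t = (x̄ − μ₀)/(s/√n) = (184 − 199)/(31.6/√4) = -0.949
df = n − 1 = 3
p-value = P(T ≤ -0.949) ≈ 0.2062
Since p ≈ 0.2062 > α = 0.05, fail to reject H0; the data do not provide sufficient evidence against H0.

t = -0.949; fail to reject H0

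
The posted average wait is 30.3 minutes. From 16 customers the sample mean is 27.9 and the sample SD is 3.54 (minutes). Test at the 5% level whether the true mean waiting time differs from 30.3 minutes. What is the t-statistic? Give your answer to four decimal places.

-2.7119

H0: μ = 30.3; H1: μ ≠ 30.3 (one-sample t-test, two-sided).
t = (x̄ − μ₀)/(s/√n) = (27.9 − 30.3)/(3.54/√16) = -2.7119
df = n − 1 = 15
Two-sided p-value ≈ 0.016
Since p ≈ 0.016 < α = 0.05, reject H0; the data support H1.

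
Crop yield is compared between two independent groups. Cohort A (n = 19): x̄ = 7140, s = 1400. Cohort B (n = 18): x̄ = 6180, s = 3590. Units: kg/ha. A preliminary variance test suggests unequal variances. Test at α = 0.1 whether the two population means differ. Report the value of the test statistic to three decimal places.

1.061

Let group 1 = cohort A, group 2 = cohort B. H0: μ_1 = μ_2; H1: μ_1 ≠ μ_2 (Welch's two-sample t-test, two-sided).
t = (x̄_1 − x̄_2)/√(s_1²/n_1 + s_2²/n_2) = (7140 − 6180)/√(1400²/19 + 3590²/18) = 1.061
Welch–Satterthwaite df ≈ 21.82
Two-sided p-value ≈ 0.3004
Since p ≈ 0.3004 > α = 0.1, fail to reject H0; the evidence is not statistically significant.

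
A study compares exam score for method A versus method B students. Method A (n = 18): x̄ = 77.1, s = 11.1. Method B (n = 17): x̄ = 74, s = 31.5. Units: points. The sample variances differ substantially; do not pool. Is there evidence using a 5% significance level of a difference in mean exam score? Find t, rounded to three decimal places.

0.384

Let group 1 = method A, group 2 = method B. H0: μ_1 = μ_2; H1: μ_1 ≠ μ_2 (Welch's two-sample t-test, two-sided).
t = (x̄_1 − x̄_2)/√(s_1²/n_1 + s_2²/n_2) = (77.1 − 74)/√(11.1²/18 + 31.5²/17) = 0.384
Welch–Satterthwaite df ≈ 19.72
Two-sided p-value ≈ 0.705
Since p ≈ 0.705 > α = 0.05, fail to reject H0; the evidence is not statistically significant.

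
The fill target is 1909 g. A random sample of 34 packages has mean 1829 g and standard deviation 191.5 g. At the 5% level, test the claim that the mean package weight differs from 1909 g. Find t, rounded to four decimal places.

H0: μ = 1909; H1: μ ≠ 1909 (one-sample t-test, two-sided).
t = (x̄ − μ₀)/(s/√n) = (1829 − 1909)/(191.5/√34) = -2.4359
df = n − 1 = 33
Two-sided p-value ≈ 0.0204
Since p ≈ 0.0204 < α = 0.05, reject H0; the data support H1.

-2.4359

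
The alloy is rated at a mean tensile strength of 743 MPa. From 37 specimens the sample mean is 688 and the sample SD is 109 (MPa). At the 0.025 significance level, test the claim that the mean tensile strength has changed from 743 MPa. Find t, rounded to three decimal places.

-3.069

H0: μ = 743; H1: μ ≠ 743 (one-sample t-test, two-sided).
t = (x̄ − μ₀)/(s/√n) = (688 − 743)/(109/√37) = -3.069
df = n − 1 = 36
Two-sided p-value ≈ 0.004
Since p ≈ 0.004 < α = 0.025, reject H0; the evidence is statistically significant.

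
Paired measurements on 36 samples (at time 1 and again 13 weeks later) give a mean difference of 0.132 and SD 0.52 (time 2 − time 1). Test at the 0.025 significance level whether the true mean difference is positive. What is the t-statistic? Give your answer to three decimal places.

1.523

H0: μ_d = 0; H1: μ_d > 0 (paired t-test on the differences, right-tailed).
t = d̄/(s_d/√n) = 0.132/(0.52/√36) = 1.523
df = n − 1 = 35
p-value = P(T ≥ 1.523) ≈ 0.068
Since p ≈ 0.068 > α = 0.025, fail to reject H0; the data do not provide sufficient evidence against H0.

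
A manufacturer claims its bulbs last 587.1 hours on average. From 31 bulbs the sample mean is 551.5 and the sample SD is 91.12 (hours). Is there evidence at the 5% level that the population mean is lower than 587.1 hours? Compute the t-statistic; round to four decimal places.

H0: μ = 587.1; H1: μ < 587.1 (one-sample t-test, left-tailed).
t = (x̄ − μ₀)/(s/√n) = (551.5 − 587.1)/(91.12/√31) = -2.1753
df = n − 1 = 30
p-value = P(T ≤ -2.1753) ≈ 0.019
Since p ≈ 0.019 < α = 0.05, reject H0; the evidence is statistically significant.

-2.1753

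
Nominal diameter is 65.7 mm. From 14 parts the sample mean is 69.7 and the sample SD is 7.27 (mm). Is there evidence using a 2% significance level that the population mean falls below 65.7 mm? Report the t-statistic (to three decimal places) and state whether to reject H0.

H0: μ = 65.7; H1: μ < 65.7 (one-sample t-test, left-tailed).
t = (x̄ − μ₀)/(s/√n) = (69.7 − 65.7)/(7.27/√14) = 2.059
df = n − 1 = 13
p-value = P(T ≤ 2.059) ≈ 0.9699
Since p ≈ 0.9699 > α = 0.02, fail to reject H0; the data do not provide sufficient evidence against H0.

t = 2.059; fail to reject H0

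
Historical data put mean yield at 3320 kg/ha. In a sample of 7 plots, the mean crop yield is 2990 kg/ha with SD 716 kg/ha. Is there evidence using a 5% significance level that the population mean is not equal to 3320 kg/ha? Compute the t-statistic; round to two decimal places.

-1.22

H0: μ = 3320; H1: μ ≠ 3320 (one-sample t-test, two-sided).
t = (x̄ − μ₀)/(s/√n) = (2990 − 3320)/(716/√7) = -1.22
df = n − 1 = 6
Two-sided p-value ≈ 0.2684
Since p ≈ 0.2684 > α = 0.05, fail to reject H0; the data do not provide sufficient evidence against H0.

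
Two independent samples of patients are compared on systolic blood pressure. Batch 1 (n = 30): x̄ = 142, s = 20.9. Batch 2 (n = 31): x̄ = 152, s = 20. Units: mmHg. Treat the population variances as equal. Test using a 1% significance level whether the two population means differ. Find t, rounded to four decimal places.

-1.9096

Let group 1 = batch 1, group 2 = batch 2. H0: μ_1 = μ_2; H1: μ_1 ≠ μ_2 (two-sample pooled-variance t-test, two-sided).
s_p² = [(30−1)·20.9² + (31−1)·20²]/(30+31−2) = 418.093
t = (142 − 152)/√[418.093·(1/30 + 1/31)] = -1.9096
df = n₁ + n₂ − 2 = 59
Two-sided p-value ≈ 0.0611
Since p ≈ 0.0611 > α = 0.01, fail to reject H0; the evidence is not statistically significant.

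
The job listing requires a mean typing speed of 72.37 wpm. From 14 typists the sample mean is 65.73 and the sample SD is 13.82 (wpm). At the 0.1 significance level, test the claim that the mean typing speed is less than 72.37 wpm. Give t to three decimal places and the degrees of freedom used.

t = -1.798, df = 13

H0: μ = 72.37; H1: μ < 72.37 (one-sample t-test, left-tailed).
t = (x̄ − μ₀)/(s/√n) = (65.73 − 72.37)/(13.82/√14) = -1.798
df = n − 1 = 13
p-value = P(T ≤ -1.798) ≈ 0.048
Since p ≈ 0.048 < α = 0.1, reject H0; the data support H1.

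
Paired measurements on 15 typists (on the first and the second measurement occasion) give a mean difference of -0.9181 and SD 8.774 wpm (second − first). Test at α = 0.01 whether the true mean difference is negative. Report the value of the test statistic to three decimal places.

-0.405

H0: μ_d = 0; H1: μ_d < 0 (paired t-test on the differences, left-tailed).
t = d̄/(s_d/√n) = -0.9181/(8.774/√15) = -0.405
df = n − 1 = 14
p-value = P(T ≤ -0.405) ≈ 0.3457
Since p ≈ 0.3457 > α = 0.01, fail to reject H0; the data do not provide sufficient evidence against H0.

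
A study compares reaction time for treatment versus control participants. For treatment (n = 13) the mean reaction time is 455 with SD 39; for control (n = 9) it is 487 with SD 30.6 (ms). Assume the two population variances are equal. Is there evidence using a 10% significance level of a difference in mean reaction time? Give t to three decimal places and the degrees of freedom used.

t = -2.057, df = 20

Let group 1 = treatment, group 2 = control. H0: μ_1 = μ_2; H1: μ_1 ≠ μ_2 (two-sample pooled-variance t-test, two-sided).
s_p² = [(13−1)·39² + (9−1)·30.6²]/(13+9−2) = 1287.14
t = (455 − 487)/√[1287.14·(1/13 + 1/9)] = -2.057
df = n₁ + n₂ − 2 = 20
Two-sided p-value ≈ 0.0530
Since p ≈ 0.0530 < α = 0.1, reject H0; the data support H1.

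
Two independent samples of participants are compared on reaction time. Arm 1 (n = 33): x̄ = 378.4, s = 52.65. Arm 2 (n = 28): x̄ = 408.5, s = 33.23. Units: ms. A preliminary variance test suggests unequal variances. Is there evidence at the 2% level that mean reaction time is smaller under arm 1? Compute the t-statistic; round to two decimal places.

-2.71

Let group 1 = arm 1, group 2 = arm 2. H0: μ_1 = μ_2; H1: μ_1 < μ_2 (Welch's two-sample t-test, left-tailed).
t = (x̄_1 − x̄_2)/√(s_1²/n_1 + s_2²/n_2) = (378.4 − 408.5)/√(52.65²/33 + 33.23²/28) = -2.71
Welch–Satterthwaite df ≈ 54.79
p-value = P(T ≤ -2.71) ≈ 0.004
Since p ≈ 0.004 < α = 0.02, reject H0; the data support H1.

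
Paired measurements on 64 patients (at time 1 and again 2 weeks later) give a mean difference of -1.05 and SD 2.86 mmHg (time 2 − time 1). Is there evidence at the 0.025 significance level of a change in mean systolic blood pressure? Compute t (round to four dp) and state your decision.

H0: μ_d = 0; H1: μ_d ≠ 0 (paired t-test on the differences, two-sided).
t = d̄/(s_d/√n) = -1.05/(2.86/√64) = -2.9371
df = n − 1 = 63
Two-sided p-value ≈ 0.0046
Since p ≈ 0.0046 < α = 0.025, reject H0; the evidence is statistically significant.

t = -2.9371; reject H0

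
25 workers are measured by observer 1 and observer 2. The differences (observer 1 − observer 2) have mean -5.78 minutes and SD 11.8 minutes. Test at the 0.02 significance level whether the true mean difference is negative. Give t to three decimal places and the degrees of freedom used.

t = -2.449, df = 24

H0: μ_d = 0; H1: μ_d < 0 (paired t-test on the differences, left-tailed).
t = d̄/(s_d/√n) = -5.78/(11.8/√25) = -2.449
df = n − 1 = 24
p-value = P(T ≤ -2.449) ≈ 0.0110
Since p ≈ 0.0110 < α = 0.02, reject H0; the evidence is statistically significant.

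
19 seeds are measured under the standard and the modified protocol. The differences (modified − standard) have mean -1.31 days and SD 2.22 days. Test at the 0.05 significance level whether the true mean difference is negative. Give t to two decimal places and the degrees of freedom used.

H0: μ_d = 0; H1: μ_d < 0 (paired t-test on the differences, left-tailed).
t = d̄/(s_d/√n) = -1.31/(2.22/√19) = -2.57
df = n − 1 = 18
p-value = P(T ≤ -2.57) ≈ 0.010
Since p ≈ 0.010 < α = 0.05, reject H0; the data support H1.

t = -2.57, df = 18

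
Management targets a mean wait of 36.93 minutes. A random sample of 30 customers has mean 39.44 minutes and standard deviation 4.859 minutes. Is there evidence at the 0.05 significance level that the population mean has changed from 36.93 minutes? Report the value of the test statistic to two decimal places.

H0: μ = 36.93; H1: μ ≠ 36.93 (one-sample t-test, two-sided).
t = (x̄ − μ₀)/(s/√n) = (39.44 − 36.93)/(4.859/√30) = 2.83
df = n − 1 = 29
Two-sided p-value ≈ 0.008
Since p ≈ 0.008 < α = 0.05, reject H0; the evidence is statistically significant.

2.83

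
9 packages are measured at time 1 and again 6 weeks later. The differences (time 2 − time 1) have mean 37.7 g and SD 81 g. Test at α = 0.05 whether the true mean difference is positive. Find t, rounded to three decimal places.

H0: μ_d = 0; H1: μ_d > 0 (paired t-test on the differences, right-tailed).
t = d̄/(s_d/√n) = 37.7/(81/√9) = 1.396
df = n − 1 = 8
p-value = P(T ≥ 1.396) ≈ 0.1001
Since p ≈ 0.1001 > α = 0.05, fail to reject H0; the data do not provide sufficient evidence against H0.

1.396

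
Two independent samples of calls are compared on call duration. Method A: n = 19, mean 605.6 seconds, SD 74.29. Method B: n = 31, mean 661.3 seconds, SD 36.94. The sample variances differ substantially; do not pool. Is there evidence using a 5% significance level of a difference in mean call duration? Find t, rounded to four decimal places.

Let group 1 = method A, group 2 = method B. H0: μ_1 = μ_2; H1: μ_1 ≠ μ_2 (Welch's two-sample t-test, two-sided).
t = (x̄_1 − x̄_2)/√(s_1²/n_1 + s_2²/n_2) = (605.6 − 661.3)/√(74.29²/19 + 36.94²/31) = -3.0455
Welch–Satterthwaite df ≈ 23.54
Two-sided p-value ≈ 0.006
Since p ≈ 0.006 < α = 0.05, reject H0; the evidence is statistically significant.

-3.0455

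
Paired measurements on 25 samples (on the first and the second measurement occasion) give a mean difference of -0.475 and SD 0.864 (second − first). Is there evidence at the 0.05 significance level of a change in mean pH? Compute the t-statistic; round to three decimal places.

H0: μ_d = 0; H1: μ_d ≠ 0 (paired t-test on the differences, two-sided).
t = d̄/(s_d/√n) = -0.475/(0.864/√25) = -2.749
df = n − 1 = 24
Two-sided p-value ≈ 0.011
Since p ≈ 0.011 < α = 0.05, reject H0; the data support H1.

-2.749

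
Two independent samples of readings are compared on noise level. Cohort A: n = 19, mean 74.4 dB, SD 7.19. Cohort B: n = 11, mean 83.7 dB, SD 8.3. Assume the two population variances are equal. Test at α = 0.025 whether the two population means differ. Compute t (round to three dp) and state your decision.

Let group 1 = cohort A, group 2 = cohort B. H0: μ_1 = μ_2; H1: μ_1 ≠ μ_2 (two-sample pooled-variance t-test, two-sided).
s_p² = [(19−1)·7.19² + (11−1)·8.3²]/(19+11−2) = 57.8368
t = (74.4 − 83.7)/√[57.8368·(1/19 + 1/11)] = -3.228
df = n₁ + n₂ − 2 = 28
Two-sided p-value ≈ 0.0032
Since p ≈ 0.0032 < α = 0.025, reject H0; the data support H1.

t = -3.228; reject H0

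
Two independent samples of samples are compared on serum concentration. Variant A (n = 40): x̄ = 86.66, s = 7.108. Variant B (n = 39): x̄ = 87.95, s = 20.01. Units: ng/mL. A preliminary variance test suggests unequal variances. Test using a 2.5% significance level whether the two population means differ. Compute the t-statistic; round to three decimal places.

-0.380

Let group 1 = variant A, group 2 = variant B. H0: μ_1 = μ_2; H1: μ_1 ≠ μ_2 (Welch's two-sample t-test, two-sided).
t = (x̄_1 − x̄_2)/√(s_1²/n_1 + s_2²/n_2) = (86.66 − 87.95)/√(7.108²/40 + 20.01²/39) = -0.380
Welch–Satterthwaite df ≈ 47.23
Two-sided p-value ≈ 0.7057
Since p ≈ 0.7057 > α = 0.025, fail to reject H0; the data do not provide sufficient evidence against H0.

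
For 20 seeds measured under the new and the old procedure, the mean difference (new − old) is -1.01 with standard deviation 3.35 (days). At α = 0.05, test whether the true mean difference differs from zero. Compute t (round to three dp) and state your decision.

H0: μ_d = 0; H1: μ_d ≠ 0 (paired t-test on the differences, two-sided).
t = d̄/(s_d/√n) = -1.01/(3.35/√20) = -1.348
df = n − 1 = 19
Two-sided p-value ≈ 0.193
Since p ≈ 0.193 > α = 0.05, fail to reject H0; the evidence is not statistically significant.

t = -1.348; fail to reject H0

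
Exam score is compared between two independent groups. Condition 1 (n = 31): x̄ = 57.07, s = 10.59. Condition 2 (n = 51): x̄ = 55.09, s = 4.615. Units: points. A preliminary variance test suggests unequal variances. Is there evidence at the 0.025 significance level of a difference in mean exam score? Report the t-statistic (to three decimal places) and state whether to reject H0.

t = 0.986; fail to reject H0

Let group 1 = condition 1, group 2 = condition 2. H0: μ_1 = μ_2; H1: μ_1 ≠ μ_2 (Welch's two-sample t-test, two-sided).
t = (x̄_1 − x̄_2)/√(s_1²/n_1 + s_2²/n_2) = (57.07 − 55.09)/√(10.59²/31 + 4.615²/51) = 0.986
Welch–Satterthwaite df ≈ 37.03
Two-sided p-value ≈ 0.331
Since p ≈ 0.331 > α = 0.025, fail to reject H0; the evidence is not statistically significant.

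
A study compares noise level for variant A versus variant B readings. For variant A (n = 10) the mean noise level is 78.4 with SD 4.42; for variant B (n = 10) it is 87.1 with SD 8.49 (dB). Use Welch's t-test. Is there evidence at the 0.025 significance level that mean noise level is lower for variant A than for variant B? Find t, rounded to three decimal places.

Let group 1 = variant A, group 2 = variant B. H0: μ_1 = μ_2; H1: μ_1 < μ_2 (Welch's two-sample t-test, left-tailed).
t = (x̄_1 − x̄_2)/√(s_1²/n_1 + s_2²/n_2) = (78.4 − 87.1)/√(4.42²/10 + 8.49²/10) = -2.874
Welch–Satterthwaite df ≈ 13.54
p-value = P(T ≤ -2.874) ≈ 0.0063
Since p ≈ 0.0063 < α = 0.025, reject H0; the data support H1.

-2.874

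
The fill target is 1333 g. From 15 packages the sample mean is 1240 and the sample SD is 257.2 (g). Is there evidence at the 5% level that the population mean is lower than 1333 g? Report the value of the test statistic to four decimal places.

H0: μ = 1333; H1: μ < 1333 (one-sample t-test, left-tailed).
t = (x̄ − μ₀)/(s/√n) = (1240 − 1333)/(257.2/√15) = -1.4004
df = n − 1 = 14
p-value = P(T ≤ -1.4004) ≈ 0.092
Since p ≈ 0.092 > α = 0.05, fail to reject H0; the data do not provide sufficient evidence against H0.

-1.4004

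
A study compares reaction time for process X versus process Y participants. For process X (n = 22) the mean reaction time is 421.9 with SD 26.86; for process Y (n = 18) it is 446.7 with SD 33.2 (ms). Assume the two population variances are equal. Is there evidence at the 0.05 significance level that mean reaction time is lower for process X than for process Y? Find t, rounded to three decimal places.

Let group 1 = process X, group 2 = process Y. H0: μ_1 = μ_2; H1: μ_1 < μ_2 (two-sample pooled-variance t-test, left-tailed).
s_p² = [(22−1)·26.86² + (18−1)·33.2²]/(22+18−2) = 891.809
t = (421.9 − 446.7)/√[891.809·(1/22 + 1/18)] = -2.613
df = n₁ + n₂ − 2 = 38
p-value = P(T ≤ -2.613) ≈ 0.006
Since p ≈ 0.006 < α = 0.05, reject H0; the data support H1.

-2.613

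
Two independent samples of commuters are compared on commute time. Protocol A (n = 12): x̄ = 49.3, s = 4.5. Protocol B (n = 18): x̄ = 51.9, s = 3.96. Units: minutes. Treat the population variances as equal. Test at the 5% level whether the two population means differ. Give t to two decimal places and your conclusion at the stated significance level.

t = -1.67; fail to reject H0

Let group 1 = protocol A, group 2 = protocol B. H0: μ_1 = μ_2; H1: μ_1 ≠ μ_2 (two-sample pooled-variance t-test, two-sided).
s_p² = [(12−1)·4.5² + (18−1)·3.96²]/(12+18−2) = 17.4763
t = (49.3 − 51.9)/√[17.4763·(1/12 + 1/18)] = -1.67
df = n₁ + n₂ − 2 = 28
Two-sided p-value ≈ 0.1063
Since p ≈ 0.1063 > α = 0.05, fail to reject H0; the evidence is not statistically significant.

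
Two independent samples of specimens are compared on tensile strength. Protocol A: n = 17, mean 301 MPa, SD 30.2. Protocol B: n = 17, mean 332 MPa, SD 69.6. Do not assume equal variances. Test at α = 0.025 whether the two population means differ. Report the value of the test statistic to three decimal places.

Let group 1 = protocol A, group 2 = protocol B. H0: μ_1 = μ_2; H1: μ_1 ≠ μ_2 (Welch's two-sample t-test, two-sided).
t = (x̄_1 − x̄_2)/√(s_1²/n_1 + s_2²/n_2) = (301 − 332)/√(30.2²/17 + 69.6²/17) = -1.685
Welch–Satterthwaite df ≈ 21.82
Two-sided p-value ≈ 0.106
Since p ≈ 0.106 > α = 0.025, fail to reject H0; the data do not provide sufficient evidence against H0.

-1.685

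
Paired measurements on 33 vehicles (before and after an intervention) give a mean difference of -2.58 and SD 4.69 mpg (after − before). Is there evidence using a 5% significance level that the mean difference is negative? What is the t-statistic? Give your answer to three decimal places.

H0: μ_d = 0; H1: μ_d < 0 (paired t-test on the differences, left-tailed).
t = d̄/(s_d/√n) = -2.58/(4.69/√33) = -3.160
df = n − 1 = 32
p-value = P(T ≤ -3.160) ≈ 0.002
Since p ≈ 0.002 < α = 0.05, reject H0; the data support H1.

-3.160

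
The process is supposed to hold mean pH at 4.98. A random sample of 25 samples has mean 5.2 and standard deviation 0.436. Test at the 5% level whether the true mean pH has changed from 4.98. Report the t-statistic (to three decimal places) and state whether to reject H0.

H0: μ = 4.98; H1: μ ≠ 4.98 (one-sample t-test, two-sided).
t = (x̄ − μ₀)/(s/√n) = (5.2 − 4.98)/(0.436/√25) = 2.523
df = n − 1 = 24
Two-sided p-value ≈ 0.0187
Since p ≈ 0.0187 < α = 0.05, reject H0; the data support H1.

t = 2.523; reject H0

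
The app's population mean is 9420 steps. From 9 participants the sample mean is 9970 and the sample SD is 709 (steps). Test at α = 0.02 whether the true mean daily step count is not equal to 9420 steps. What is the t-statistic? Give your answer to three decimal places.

2.327

H0: μ = 9420; H1: μ ≠ 9420 (one-sample t-test, two-sided).
t = (x̄ − μ₀)/(s/√n) = (9970 − 9420)/(709/√9) = 2.327
df = n − 1 = 8
Two-sided p-value ≈ 0.0484
Since p ≈ 0.0484 > α = 0.02, fail to reject H0; the evidence is not statistically significant.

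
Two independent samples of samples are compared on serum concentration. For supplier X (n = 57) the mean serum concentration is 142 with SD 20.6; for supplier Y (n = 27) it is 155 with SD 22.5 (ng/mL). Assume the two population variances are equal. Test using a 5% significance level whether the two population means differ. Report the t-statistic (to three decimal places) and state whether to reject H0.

t = -2.622; reject H0

Let group 1 = supplier X, group 2 = supplier Y. H0: μ_1 = μ_2; H1: μ_1 ≠ μ_2 (two-sample pooled-variance t-test, two-sided).
s_p² = [(57−1)·20.6² + (27−1)·22.5²]/(57+27−2) = 450.325
t = (142 − 155)/√[450.325·(1/57 + 1/27)] = -2.622
df = n₁ + n₂ − 2 = 82
Two-sided p-value ≈ 0.010
Since p ≈ 0.010 < α = 0.05, reject H0; the data support H1.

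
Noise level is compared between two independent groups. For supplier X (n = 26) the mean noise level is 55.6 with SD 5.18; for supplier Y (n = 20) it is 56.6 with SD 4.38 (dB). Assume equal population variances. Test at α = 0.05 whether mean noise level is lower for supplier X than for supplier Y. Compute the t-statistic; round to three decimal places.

Let group 1 = supplier X, group 2 = supplier Y. H0: μ_1 = μ_2; H1: μ_1 < μ_2 (two-sample pooled-variance t-test, left-tailed).
s_p² = [(26−1)·5.18² + (20−1)·4.38²]/(26+20−2) = 23.5299
t = (55.6 − 56.6)/√[23.5299·(1/26 + 1/20)] = -0.693
df = n₁ + n₂ − 2 = 44
p-value = P(T ≤ -0.693) ≈ 0.2459
Since p ≈ 0.2459 > α = 0.05, fail to reject H0; the evidence is not statistically significant.

-0.693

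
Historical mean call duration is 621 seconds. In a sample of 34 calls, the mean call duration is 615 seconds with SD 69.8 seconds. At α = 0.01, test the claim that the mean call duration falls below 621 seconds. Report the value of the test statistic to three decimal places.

H0: μ = 621; H1: μ < 621 (one-sample t-test, left-tailed).
t = (x̄ − μ₀)/(s/√n) = (615 − 621)/(69.8/√34) = -0.501
df = n − 1 = 33
p-value = P(T ≤ -0.501) ≈ 0.3098
Since p ≈ 0.3098 > α = 0.01, fail to reject H0; the data do not provide sufficient evidence against H0.

-0.501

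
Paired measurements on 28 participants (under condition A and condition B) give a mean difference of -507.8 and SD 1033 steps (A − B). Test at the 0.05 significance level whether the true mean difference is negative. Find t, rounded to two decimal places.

-2.60

H0: μ_d = 0; H1: μ_d < 0 (paired t-test on the differences, left-tailed).
t = d̄/(s_d/√n) = -507.8/(1033/√28) = -2.60
df = n − 1 = 27
p-value = P(T ≤ -2.60) ≈ 0.0074
Since p ≈ 0.0074 < α = 0.05, reject H0; the evidence is statistically significant.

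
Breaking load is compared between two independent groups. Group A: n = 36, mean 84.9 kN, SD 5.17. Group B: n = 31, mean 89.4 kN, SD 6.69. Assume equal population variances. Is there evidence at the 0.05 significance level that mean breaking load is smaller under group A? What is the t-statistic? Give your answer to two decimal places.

Let group 1 = group A, group 2 = group B. H0: μ_1 = μ_2; H1: μ_1 < μ_2 (two-sample pooled-variance t-test, left-tailed).
s_p² = [(36−1)·5.17² + (31−1)·6.69²]/(36+31−2) = 35.0491
t = (84.9 − 89.4)/√[35.0491·(1/36 + 1/31)] = -3.10
df = n₁ + n₂ − 2 = 65
p-value = P(T ≤ -3.10) ≈ 0.0014
Since p ≈ 0.0014 < α = 0.05, reject H0; the evidence is statistically significant.

-3.10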